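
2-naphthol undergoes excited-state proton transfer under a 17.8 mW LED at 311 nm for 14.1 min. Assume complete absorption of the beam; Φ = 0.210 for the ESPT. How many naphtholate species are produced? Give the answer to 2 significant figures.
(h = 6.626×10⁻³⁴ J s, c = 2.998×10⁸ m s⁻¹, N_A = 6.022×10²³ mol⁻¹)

Photon energy at 311 nm: hc/λ = (6.626×10⁻³⁴)(2.998×10⁸)/(311×10⁻⁹) = 6.387×10⁻¹⁹ J.
Energy delivered: (17.8 mW)(846 s) = 15.06 J.
Photons incident: 15.06 / 6.387×10⁻¹⁹ = 2.358×10¹⁹, i.e. 2.358×10¹⁹/6.022×10²³ = 3.916×10⁻⁵ mol.
Product: Φ × n_abs = 0.210 × 3.916×10⁻⁵ = 8.224×10⁻⁶ mol.
As a count: 8.224×10⁻⁶ × 6.022×10²³ = 5.0×10¹⁸.

5.0×10¹⁸ species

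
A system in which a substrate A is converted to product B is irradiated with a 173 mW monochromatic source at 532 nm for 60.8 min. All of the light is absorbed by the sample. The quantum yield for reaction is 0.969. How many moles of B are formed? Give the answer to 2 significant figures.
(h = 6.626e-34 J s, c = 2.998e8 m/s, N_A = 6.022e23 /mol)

0.0027 mol

Photon energy at 532 nm: hc/λ = (6.626e-34)(2.998e8)/(532e-9) = 3.734e-19 J.
Energy delivered: (173 mW)(3648 s) = 631.1 J.
Photons incident: 631.1 / 3.734e-19 = 1.690e21, i.e. 1.690e21/6.022e23 = 0.002806 mol.
Product: Φ × n_abs = 0.969 × 0.002806 = 0.002719 mol.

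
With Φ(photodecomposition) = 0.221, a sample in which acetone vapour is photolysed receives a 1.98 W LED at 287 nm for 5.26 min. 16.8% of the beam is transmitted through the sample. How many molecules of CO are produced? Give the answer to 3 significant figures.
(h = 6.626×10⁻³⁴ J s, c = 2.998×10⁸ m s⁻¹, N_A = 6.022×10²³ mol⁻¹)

Photon energy at 287 nm: hc/λ = (6.626×10⁻³⁴)(2.998×10⁸)/(287×10⁻⁹) = 6.922×10⁻¹⁹ J.
Energy delivered: (1.98 W)(315.6 s) = 624.9 J.
Photons incident: 624.9 / 6.922×10⁻¹⁹ = 9.028×10²⁰, i.e. 9.028×10²⁰/6.022×10²³ = 0.001499 mol.
Fraction absorbed: 1 − 16.8/100 = 0.8320.
Photons absorbed: 0.8320 × 0.001499 = 0.001247 mol.
Product: Φ × n_abs = 0.221 × 0.001247 = 2.756×10⁻⁴ mol.
As a count: 2.756×10⁻⁴ × 6.022×10²³ = 1.66×10²⁰.

1.66×10²⁰ molecules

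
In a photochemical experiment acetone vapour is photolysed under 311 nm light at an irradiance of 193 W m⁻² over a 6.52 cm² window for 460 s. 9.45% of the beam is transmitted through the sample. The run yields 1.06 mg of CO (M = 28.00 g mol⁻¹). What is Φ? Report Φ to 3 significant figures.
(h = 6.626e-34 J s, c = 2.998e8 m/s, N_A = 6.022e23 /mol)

Product: 1.06 mg / 28.00 g mol⁻¹ = 3.786e-5 mol.
Photon energy at 311 nm: hc/λ = (6.626e-34)(2.998e8)/(311e-9) = 6.387e-19 J.
Energy delivered: (193 W m⁻²)(6.52e-4 m²)(460 s) = 57.88 J.
Photons incident: 57.88 / 6.387e-19 = 9.062e19, i.e. 9.062e19/6.022e23 = 1.505e-4 mol.
Fraction absorbed: 1 − 9.45/100 = 0.9055.
Photons absorbed: 0.9055 × 1.505e-4 = 1.363e-4 mol.
Φ = 3.786e-5 mol / 1.363e-4 mol photons = 0.278.

Φ = 0.278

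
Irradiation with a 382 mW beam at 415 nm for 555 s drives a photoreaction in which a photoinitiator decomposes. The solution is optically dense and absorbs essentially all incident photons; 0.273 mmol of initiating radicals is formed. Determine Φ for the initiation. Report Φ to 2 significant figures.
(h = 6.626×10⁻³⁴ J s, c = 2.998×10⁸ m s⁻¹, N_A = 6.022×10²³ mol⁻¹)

Product: 0.273 mmol = 2.73×10⁻⁴ mol.
Photon energy at 415 nm: hc/λ = (6.626×10⁻³⁴)(2.998×10⁸)/(415×10⁻⁹) = 4.787×10⁻¹⁹ J.
Energy delivered: (382 mW)(555 s) = 212.0 J.
Photons incident: 212.0 / 4.787×10⁻¹⁹ = 4.429×10²⁰, i.e. 4.429×10²⁰/6.022×10²³ = 7.355×10⁻⁴ mol.
Φ = 2.73×10⁻⁴ mol / 7.355×10⁻⁴ mol photons = 0.37.

Φ = 0.37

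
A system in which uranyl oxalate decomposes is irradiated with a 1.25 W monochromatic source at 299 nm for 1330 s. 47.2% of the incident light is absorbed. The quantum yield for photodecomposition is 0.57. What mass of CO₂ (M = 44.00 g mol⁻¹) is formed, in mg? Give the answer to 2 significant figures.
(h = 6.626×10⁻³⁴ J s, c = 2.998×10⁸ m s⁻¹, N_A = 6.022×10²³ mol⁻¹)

49 mg

Photon energy at 299 nm: hc/λ = (6.626×10⁻³⁴)(2.998×10⁸)/(299×10⁻⁹) = 6.644×10⁻¹⁹ J.
Energy delivered: (1.25 W)(1330 s) = 1663 J.
Photons incident: 1663 / 6.644×10⁻¹⁹ = 2.503×10²¹, i.e. 2.503×10²¹/6.022×10²³ = 0.004156 mol.
Photons absorbed: 0.472 × 0.004156 = 0.001962 mol.
Product: Φ × n_abs = 0.57 × 0.001962 = 0.001118 mol.
Mass: 0.001118 × 44.00 = 0.04919 g = 49 mg.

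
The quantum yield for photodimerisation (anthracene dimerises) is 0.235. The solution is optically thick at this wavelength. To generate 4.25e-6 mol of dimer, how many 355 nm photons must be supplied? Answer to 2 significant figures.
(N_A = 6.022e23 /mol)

Photons that must be absorbed: 4.25e-6 / 0.235 = 1.809e-5 mol.
Photon count: 1.809e-5 × 6.022e23 = 1.1e19.

1.1e19 photons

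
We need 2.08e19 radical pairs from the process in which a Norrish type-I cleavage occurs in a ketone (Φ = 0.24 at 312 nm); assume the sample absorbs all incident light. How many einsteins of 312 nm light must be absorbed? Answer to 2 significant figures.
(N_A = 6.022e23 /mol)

1.4e-4 einstein

Product: 2.08e19 / 6.022e23 = 3.454e-5 mol.
Photons that must be absorbed: 3.454e-5 / 0.24 = 1.439e-4 mol.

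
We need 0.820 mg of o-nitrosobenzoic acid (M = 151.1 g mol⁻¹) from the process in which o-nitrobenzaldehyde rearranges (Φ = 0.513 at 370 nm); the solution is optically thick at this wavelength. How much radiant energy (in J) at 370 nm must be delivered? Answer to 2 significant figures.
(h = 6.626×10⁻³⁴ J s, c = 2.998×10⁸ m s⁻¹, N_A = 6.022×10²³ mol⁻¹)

3.4 J

Product: 0.820 mg / 151.1 g mol⁻¹ = 5.427×10⁻⁶ mol.
Photons that must be absorbed: 5.427×10⁻⁶ / 0.513 = 1.058×10⁻⁵ mol.
Photon energy: hc/λ = 5.369×10⁻¹⁹ J; per mole, 3.233×10⁵ J mol⁻¹.
Energy required: 1.058×10⁻⁵ × 3.233×10⁵ = 3.4 J.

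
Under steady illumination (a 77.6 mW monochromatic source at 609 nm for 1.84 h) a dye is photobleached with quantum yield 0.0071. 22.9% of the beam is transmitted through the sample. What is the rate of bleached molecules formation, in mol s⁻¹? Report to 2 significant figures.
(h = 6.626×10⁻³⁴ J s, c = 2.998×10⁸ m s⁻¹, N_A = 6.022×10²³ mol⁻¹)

2.2×10⁻⁹ mol s⁻¹

Photon energy at 609 nm: hc/λ = (6.626×10⁻³⁴)(2.998×10⁸)/(609×10⁻⁹) = 3.262×10⁻¹⁹ J.
Energy delivered: (77.6 mW)(6624 s) = 514.0 J.
Photons incident: 514.0 / 3.262×10⁻¹⁹ = 1.576×10²¹, i.e. 1.576×10²¹/6.022×10²³ = 0.002617 mol.
Fraction absorbed: 1 − 22.9/100 = 0.7710.
Photons absorbed: 0.7710 × 0.002617 = 0.002018 mol.
Product formed: 0.0071 × 0.002018 = 1.433×10⁻⁵ mol.
Rate: 1.433×10⁻⁵ / 6624 s = 2.2×10⁻⁹ mol s⁻¹.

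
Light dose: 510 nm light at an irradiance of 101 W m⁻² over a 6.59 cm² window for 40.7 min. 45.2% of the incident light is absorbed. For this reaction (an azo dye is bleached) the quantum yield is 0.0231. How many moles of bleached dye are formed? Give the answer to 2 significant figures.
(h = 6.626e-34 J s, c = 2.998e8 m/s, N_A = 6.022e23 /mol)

7.2e-6 mol

Photon energy at 510 nm: hc/λ = (6.626e-34)(2.998e8)/(510e-9) = 3.895e-19 J.
Energy delivered: (101 W m⁻²)(6.59e-4 m²)(2442 s) = 162.5 J.
Photons incident: 162.5 / 3.895e-19 = 4.172e20, i.e. 4.172e20/6.022e23 = 6.928e-4 mol.
Photons absorbed: 0.452 × 6.928e-4 = 3.131e-4 mol.
Product: Φ × n_abs = 0.0231 × 3.131e-4 = 7.233e-6 mol.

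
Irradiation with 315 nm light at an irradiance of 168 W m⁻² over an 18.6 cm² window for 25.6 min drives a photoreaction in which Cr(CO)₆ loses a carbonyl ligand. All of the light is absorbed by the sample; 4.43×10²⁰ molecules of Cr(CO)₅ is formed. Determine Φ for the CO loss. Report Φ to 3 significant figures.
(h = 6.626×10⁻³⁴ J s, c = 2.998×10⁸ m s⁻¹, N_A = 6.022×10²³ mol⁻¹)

Φ = 0.582

Product: 4.43×10²⁰ / 6.022×10²³ = 7.356×10⁻⁴ mol.
Photon energy at 315 nm: hc/λ = (6.626×10⁻³⁴)(2.998×10⁸)/(315×10⁻⁹) = 6.306×10⁻¹⁹ J.
Energy delivered: (168 W m⁻²)(18.6×10⁻⁴ m²)(1536 s) = 480.0 J.
Photons incident: 480.0 / 6.306×10⁻¹⁹ = 7.612×10²⁰, i.e. 7.612×10²⁰/6.022×10²³ = 0.001264 mol.
Φ = 7.356×10⁻⁴ mol / 0.001264 mol photons = 0.582.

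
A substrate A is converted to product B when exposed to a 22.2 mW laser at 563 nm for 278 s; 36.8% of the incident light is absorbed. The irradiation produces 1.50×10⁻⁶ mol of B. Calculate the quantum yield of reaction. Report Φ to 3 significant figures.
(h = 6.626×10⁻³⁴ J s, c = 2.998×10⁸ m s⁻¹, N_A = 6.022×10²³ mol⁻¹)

Photon energy at 563 nm: hc/λ = (6.626×10⁻³⁴)(2.998×10⁸)/(563×10⁻⁹) = 3.528×10⁻¹⁹ J.
Energy delivered: (22.2 mW)(278 s) = 6.172 J.
Photons incident: 6.172 / 3.528×10⁻¹⁹ = 1.749×10¹⁹, i.e. 1.749×10¹⁹/6.022×10²³ = 2.904×10⁻⁵ mol.
Photons absorbed: 0.368 × 2.904×10⁻⁵ = 1.069×10⁻⁵ mol.
Φ = 1.50×10⁻⁶ mol / 1.069×10⁻⁵ mol photons = 0.140.

Φ = 0.140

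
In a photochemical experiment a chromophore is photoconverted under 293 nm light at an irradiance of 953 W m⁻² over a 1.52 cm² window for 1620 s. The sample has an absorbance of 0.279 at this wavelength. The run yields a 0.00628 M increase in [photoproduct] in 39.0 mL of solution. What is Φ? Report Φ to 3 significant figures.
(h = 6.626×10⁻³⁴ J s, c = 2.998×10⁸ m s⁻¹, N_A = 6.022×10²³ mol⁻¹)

Φ = 0.899

Product: (0.00628 M)(0.039 L) = 2.449×10⁻⁴ mol.
Photon energy at 293 nm: hc/λ = (6.626×10⁻³⁴)(2.998×10⁸)/(293×10⁻⁹) = 6.780×10⁻¹⁹ J.
Energy delivered: (953 W m⁻²)(1.52×10⁻⁴ m²)(1620 s) = 234.7 J.
Photons incident: 234.7 / 6.780×10⁻¹⁹ = 3.462×10²⁰, i.e. 3.462×10²⁰/6.022×10²³ = 5.749×10⁻⁴ mol.
Fraction absorbed: 1 − 10^(−0.279) = 0.4740.
Photons absorbed: 0.4740 × 5.749×10⁻⁴ = 2.725×10⁻⁴ mol.
Φ = 2.449×10⁻⁴ mol / 2.725×10⁻⁴ mol photons = 0.899.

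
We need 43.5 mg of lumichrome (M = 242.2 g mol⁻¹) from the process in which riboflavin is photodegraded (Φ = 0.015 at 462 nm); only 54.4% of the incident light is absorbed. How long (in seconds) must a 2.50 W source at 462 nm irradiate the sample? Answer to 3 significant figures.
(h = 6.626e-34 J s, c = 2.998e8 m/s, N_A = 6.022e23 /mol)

t ≈ 2280 s

Product: 43.5 mg / 242.2 g mol⁻¹ = 1.796e-4 mol.
Photons that must be absorbed: 1.796e-4 / 0.015 = 0.01197 mol.
Incident photons needed: 0.01197 / 0.544 = 0.02200 mol.
Photon energy: hc/λ = 4.300e-19 J; per mole, 2.589e5 J mol⁻¹.
Energy required: 0.02200 × 2.589e5 = 5696 J.
Time: 5696 J / 2.5 W = 2280 s.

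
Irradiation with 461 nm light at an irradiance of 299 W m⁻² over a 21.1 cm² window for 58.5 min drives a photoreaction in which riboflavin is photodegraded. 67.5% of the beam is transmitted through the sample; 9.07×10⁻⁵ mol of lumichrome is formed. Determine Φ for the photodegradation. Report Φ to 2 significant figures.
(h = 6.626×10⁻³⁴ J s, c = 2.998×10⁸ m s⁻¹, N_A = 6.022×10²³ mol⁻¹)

Photon energy at 461 nm: hc/λ = (6.626×10⁻³⁴)(2.998×10⁸)/(461×10⁻⁹) = 4.309×10⁻¹⁹ J.
Energy delivered: (299 W m⁻²)(21.1×10⁻⁴ m²)(3510 s) = 2214 J.
Photons incident: 2214 / 4.309×10⁻¹⁹ = 5.138×10²¹, i.e. 5.138×10²¹/6.022×10²³ = 0.008532 mol.
Fraction absorbed: 1 − 67.5/100 = 0.3250.
Photons absorbed: 0.3250 × 0.008532 = 0.002773 mol.
Φ = 9.07×10⁻⁵ mol / 0.002773 mol photons = 0.033.

Φ = 0.033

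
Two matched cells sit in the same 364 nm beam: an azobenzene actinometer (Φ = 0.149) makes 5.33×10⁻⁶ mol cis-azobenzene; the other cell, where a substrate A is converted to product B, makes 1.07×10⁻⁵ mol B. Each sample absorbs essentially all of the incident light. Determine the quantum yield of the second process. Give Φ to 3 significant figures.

Photons absorbed by the actinometer: 5.33×10⁻⁶ / 0.149 = 3.577×10⁻⁵ mol.
Φ(unknown) = 1.07×10⁻⁵ / 3.577×10⁻⁵ = 0.299.

Φ = 0.299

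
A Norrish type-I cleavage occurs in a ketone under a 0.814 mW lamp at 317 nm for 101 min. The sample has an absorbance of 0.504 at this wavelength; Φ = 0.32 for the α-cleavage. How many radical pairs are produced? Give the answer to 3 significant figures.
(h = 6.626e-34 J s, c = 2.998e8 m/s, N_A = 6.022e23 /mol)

Photon energy at 317 nm: hc/λ = (6.626e-34)(2.998e8)/(317e-9) = 6.266e-19 J.
Energy delivered: (0.814 mW)(6060 s) = 4.933 J.
Photons incident: 4.933 / 6.266e-19 = 7.873e18, i.e. 7.873e18/6.022e23 = 1.307e-5 mol.
Fraction absorbed: 1 − 10^(−0.504) = 0.6867.
Photons absorbed: 0.6867 × 1.307e-5 = 8.975e-6 mol.
Product: Φ × n_abs = 0.32 × 8.975e-6 = 2.872e-6 mol.
As a count: 2.872e-6 × 6.022e23 = 1.73e18.

1.73e18 radical pairs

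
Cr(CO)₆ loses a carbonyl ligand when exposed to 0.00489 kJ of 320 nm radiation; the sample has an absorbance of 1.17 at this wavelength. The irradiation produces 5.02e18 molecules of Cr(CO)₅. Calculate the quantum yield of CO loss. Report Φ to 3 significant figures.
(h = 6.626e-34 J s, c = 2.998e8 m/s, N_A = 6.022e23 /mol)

Φ = 0.683

Product: 5.02e18 / 6.022e23 = 8.336e-6 mol.
Photon energy at 320 nm: hc/λ = (6.626e-34)(2.998e8)/(320e-9) = 6.208e-19 J.
Incident energy: 0.00489 kJ = 4.89 J.
Photons incident: 4.89 / 6.208e-19 = 7.877e18, i.e. 7.877e18/6.022e23 = 1.308e-5 mol.
Fraction absorbed: 1 − 10^(−1.17) = 0.9324.
Photons absorbed: 0.9324 × 1.308e-5 = 1.220e-5 mol.
Φ = 8.336e-6 mol / 1.220e-5 mol photons = 0.683.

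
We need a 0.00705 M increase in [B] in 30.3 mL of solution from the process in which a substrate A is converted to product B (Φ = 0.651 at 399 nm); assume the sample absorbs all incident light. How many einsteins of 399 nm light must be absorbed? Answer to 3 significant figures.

3.28×10⁻⁴ einstein

Product: (0.00705 M)(0.0303 L) = 2.136×10⁻⁴ mol.
Photons that must be absorbed: 2.136×10⁻⁴ / 0.651 = 3.281×10⁻⁴ mol.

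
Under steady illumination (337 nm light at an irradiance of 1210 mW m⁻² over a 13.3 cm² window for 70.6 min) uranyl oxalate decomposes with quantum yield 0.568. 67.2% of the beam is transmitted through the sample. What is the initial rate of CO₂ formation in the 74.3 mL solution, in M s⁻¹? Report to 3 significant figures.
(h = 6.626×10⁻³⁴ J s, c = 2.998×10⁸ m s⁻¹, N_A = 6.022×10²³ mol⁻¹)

Photon energy at 337 nm: hc/λ = (6.626×10⁻³⁴)(2.998×10⁸)/(337×10⁻⁹) = 5.895×10⁻¹⁹ J.
Energy delivered: (1210 mW m⁻²)(13.3×10⁻⁴ m²)(4236 s) = 6.817 J.
Photons incident: 6.817 / 5.895×10⁻¹⁹ = 1.156×10¹⁹, i.e. 1.156×10¹⁹/6.022×10²³ = 1.920×10⁻⁵ mol.
Fraction absorbed: 1 − 67.2/100 = 0.3280.
Photons absorbed: 0.3280 × 1.920×10⁻⁵ = 6.298×10⁻⁶ mol.
Product formed: 0.568 × 6.298×10⁻⁶ = 3.577×10⁻⁶ mol.
Rate: 3.577×10⁻⁶ mol / (4236 s × 0.0743 L) = 1.14×10⁻⁸ M s⁻¹.

1.14×10⁻⁸ M s⁻¹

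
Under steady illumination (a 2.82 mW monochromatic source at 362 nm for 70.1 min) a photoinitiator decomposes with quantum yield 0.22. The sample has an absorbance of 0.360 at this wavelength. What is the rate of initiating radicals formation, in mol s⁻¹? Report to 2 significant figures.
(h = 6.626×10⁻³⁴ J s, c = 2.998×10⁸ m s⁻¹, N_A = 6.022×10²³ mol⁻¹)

1.1×10⁻⁹ mol s⁻¹

Photon energy at 362 nm: hc/λ = (6.626×10⁻³⁴)(2.998×10⁸)/(362×10⁻⁹) = 5.487×10⁻¹⁹ J.
Energy delivered: (2.82 mW)(4206 s) = 11.86 J.
Photons incident: 11.86 / 5.487×10⁻¹⁹ = 2.161×10¹⁹, i.e. 2.161×10¹⁹/6.022×10²³ = 3.589×10⁻⁵ mol.
Fraction absorbed: 1 − 10^(−0.360) = 0.5635.
Photons absorbed: 0.5635 × 3.589×10⁻⁵ = 2.022×10⁻⁵ mol.
Product formed: 0.22 × 2.022×10⁻⁵ = 4.448×10⁻⁶ mol.
Rate: 4.448×10⁻⁶ / 4206 s = 1.1×10⁻⁹ mol s⁻¹.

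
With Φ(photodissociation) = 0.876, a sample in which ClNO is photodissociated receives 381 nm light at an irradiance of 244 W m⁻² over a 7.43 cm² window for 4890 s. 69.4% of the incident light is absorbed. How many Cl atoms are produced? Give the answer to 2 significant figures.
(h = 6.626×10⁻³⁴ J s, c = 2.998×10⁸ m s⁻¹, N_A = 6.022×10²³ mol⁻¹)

Photon energy at 381 nm: hc/λ = (6.626×10⁻³⁴)(2.998×10⁸)/(381×10⁻⁹) = 5.214×10⁻¹⁹ J.
Energy delivered: (244 W m⁻²)(7.43×10⁻⁴ m²)(4890 s) = 886.5 J.
Photons incident: 886.5 / 5.214×10⁻¹⁹ = 1.700×10²¹, i.e. 1.700×10²¹/6.022×10²³ = 0.002823 mol.
Photons absorbed: 0.694 × 0.002823 = 0.001959 mol.
Product: Φ × n_abs = 0.876 × 0.001959 = 0.001716 mol.
As a count: 0.001716 × 6.022×10²³ = 1.0×10²¹.

1.0×10²¹ atoms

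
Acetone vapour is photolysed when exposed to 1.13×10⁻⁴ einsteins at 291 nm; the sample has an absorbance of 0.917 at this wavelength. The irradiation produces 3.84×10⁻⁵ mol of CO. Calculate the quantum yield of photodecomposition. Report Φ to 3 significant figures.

Φ = 0.387

Fraction absorbed: 1 − 10^(−0.917) = 0.8789.
Photons absorbed: 0.8789 × 1.13×10⁻⁴ = 9.932×10⁻⁵ mol.
Φ = 3.84×10⁻⁵ mol / 9.932×10⁻⁵ mol photons = 0.387.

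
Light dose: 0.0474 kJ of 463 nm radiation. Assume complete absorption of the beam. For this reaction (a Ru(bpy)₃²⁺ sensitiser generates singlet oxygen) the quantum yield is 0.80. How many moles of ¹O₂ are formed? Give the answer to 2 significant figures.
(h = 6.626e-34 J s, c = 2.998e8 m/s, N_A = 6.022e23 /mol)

Photon energy at 463 nm: hc/λ = (6.626e-34)(2.998e8)/(463e-9) = 4.290e-19 J.
Incident energy: 0.0474 kJ = 47.4 J.
Photons incident: 47.4 / 4.290e-19 = 1.105e20, i.e. 1.105e20/6.022e23 = 1.835e-4 mol.
Product: Φ × n_abs = 0.80 × 1.835e-4 = 1.468e-4 mol.

1.5e-4 mol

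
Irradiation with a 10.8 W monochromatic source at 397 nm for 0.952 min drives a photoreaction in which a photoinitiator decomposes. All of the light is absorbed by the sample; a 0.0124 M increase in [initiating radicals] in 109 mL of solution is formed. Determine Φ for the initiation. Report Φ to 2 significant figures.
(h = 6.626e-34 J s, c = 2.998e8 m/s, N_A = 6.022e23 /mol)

Product: (0.0124 M)(0.109 L) = 0.001352 mol.
Photon energy at 397 nm: hc/λ = (6.626e-34)(2.998e8)/(397e-9) = 5.004e-19 J.
Energy delivered: (10.8 W)(57.12 s) = 616.9 J.
Photons incident: 616.9 / 5.004e-19 = 1.233e21, i.e. 1.233e21/6.022e23 = 0.002047 mol.
Φ = 0.001352 mol / 0.002047 mol photons = 0.66.

Φ = 0.66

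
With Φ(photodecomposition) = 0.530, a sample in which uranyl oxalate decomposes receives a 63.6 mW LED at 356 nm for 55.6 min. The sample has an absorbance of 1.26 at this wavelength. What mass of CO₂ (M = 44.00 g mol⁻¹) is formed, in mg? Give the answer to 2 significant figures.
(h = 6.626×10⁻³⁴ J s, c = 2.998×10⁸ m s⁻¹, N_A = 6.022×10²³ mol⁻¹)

14 mg

Photon energy at 356 nm: hc/λ = (6.626×10⁻³⁴)(2.998×10⁸)/(356×10⁻⁹) = 5.580×10⁻¹⁹ J.
Energy delivered: (63.6 mW)(3336 s) = 212.2 J.
Photons incident: 212.2 / 5.580×10⁻¹⁹ = 3.803×10²⁰, i.e. 3.803×10²⁰/6.022×10²³ = 6.315×10⁻⁴ mol.
Fraction absorbed: 1 − 10^(−1.26) = 0.9450.
Photons absorbed: 0.9450 × 6.315×10⁻⁴ = 5.968×10⁻⁴ mol.
Product: Φ × n_abs = 0.530 × 5.968×10⁻⁴ = 3.163×10⁻⁴ mol.
Mass: 3.163×10⁻⁴ × 44.00 = 0.01392 g = 14 mg.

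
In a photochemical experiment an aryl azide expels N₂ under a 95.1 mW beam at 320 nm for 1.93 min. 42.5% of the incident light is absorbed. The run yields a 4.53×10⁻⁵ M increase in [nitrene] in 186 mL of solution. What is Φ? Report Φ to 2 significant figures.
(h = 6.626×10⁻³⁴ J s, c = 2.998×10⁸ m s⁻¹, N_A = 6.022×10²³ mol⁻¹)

Product: (4.53×10⁻⁵ M)(0.186 L) = 8.426×10⁻⁶ mol.
Photon energy at 320 nm: hc/λ = (6.626×10⁻³⁴)(2.998×10⁸)/(320×10⁻⁹) = 6.208×10⁻¹⁹ J.
Energy delivered: (95.1 mW)(115.8 s) = 11.01 J.
Photons incident: 11.01 / 6.208×10⁻¹⁹ = 1.774×10¹⁹, i.e. 1.774×10¹⁹/6.022×10²³ = 2.946×10⁻⁵ mol.
Photons absorbed: 0.425 × 2.946×10⁻⁵ = 1.252×10⁻⁵ mol.
Φ = 8.426×10⁻⁶ mol / 1.252×10⁻⁵ mol photons = 0.67.

Φ = 0.67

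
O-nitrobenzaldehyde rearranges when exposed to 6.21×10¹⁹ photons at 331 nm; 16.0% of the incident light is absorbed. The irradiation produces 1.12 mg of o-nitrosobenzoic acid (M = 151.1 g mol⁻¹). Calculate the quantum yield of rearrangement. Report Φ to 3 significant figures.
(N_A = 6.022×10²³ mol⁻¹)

Product: 1.12 mg / 151.1 g mol⁻¹ = 7.412×10⁻⁶ mol.
Moles of photons: 6.21×10¹⁹ / 6.022×10²³ = 1.031×10⁻⁴ mol.
Photons absorbed: 0.160 × 1.031×10⁻⁴ = 1.650×10⁻⁵ mol.
Φ = 7.412×10⁻⁶ mol / 1.650×10⁻⁵ mol photons = 0.449.

Φ = 0.449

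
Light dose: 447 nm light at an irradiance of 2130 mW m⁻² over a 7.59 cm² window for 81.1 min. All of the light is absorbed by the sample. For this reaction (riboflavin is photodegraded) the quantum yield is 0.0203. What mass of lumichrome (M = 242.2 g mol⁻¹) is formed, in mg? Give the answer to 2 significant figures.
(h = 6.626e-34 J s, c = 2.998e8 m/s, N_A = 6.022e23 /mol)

Photon energy at 447 nm: hc/λ = (6.626e-34)(2.998e8)/(447e-9) = 4.444e-19 J.
Energy delivered: (2130 mW m⁻²)(7.59e-4 m²)(4866 s) = 7.867 J.
Photons incident: 7.867 / 4.444e-19 = 1.770e19, i.e. 1.770e19/6.022e23 = 2.939e-5 mol.
Product: Φ × n_abs = 0.0203 × 2.939e-5 = 5.966e-7 mol.
Mass: 5.966e-7 × 242.2 = 1.445e-4 g = 0.14 mg.

0.14 mg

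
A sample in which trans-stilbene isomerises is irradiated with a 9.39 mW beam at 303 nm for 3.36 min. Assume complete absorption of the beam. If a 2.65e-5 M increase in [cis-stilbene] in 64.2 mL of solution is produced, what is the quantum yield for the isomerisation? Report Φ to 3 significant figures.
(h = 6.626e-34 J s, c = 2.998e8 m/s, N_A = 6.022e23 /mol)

Φ = 0.355

Product: (2.65e-5 M)(0.0642 L) = 1.701e-6 mol.
Photon energy at 303 nm: hc/λ = (6.626e-34)(2.998e8)/(303e-9) = 6.556e-19 J.
Energy delivered: (9.39 mW)(201.6 s) = 1.893 J.
Photons incident: 1.893 / 6.556e-19 = 2.887e18, i.e. 2.887e18/6.022e23 = 4.794e-6 mol.
Φ = 1.701e-6 mol / 4.794e-6 mol photons = 0.355.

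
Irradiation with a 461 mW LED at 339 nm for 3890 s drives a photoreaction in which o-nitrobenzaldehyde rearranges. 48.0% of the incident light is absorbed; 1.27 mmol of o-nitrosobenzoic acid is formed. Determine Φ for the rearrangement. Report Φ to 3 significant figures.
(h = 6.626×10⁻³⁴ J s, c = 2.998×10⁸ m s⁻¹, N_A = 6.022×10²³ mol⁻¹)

Φ = 0.521

Product: 1.27 mmol = 0.00127 mol.
Photon energy at 339 nm: hc/λ = (6.626×10⁻³⁴)(2.998×10⁸)/(339×10⁻⁹) = 5.860×10⁻¹⁹ J.
Energy delivered: (461 mW)(3890 s) = 1793 J.
Photons incident: 1793 / 5.860×10⁻¹⁹ = 3.060×10²¹, i.e. 3.060×10²¹/6.022×10²³ = 0.005081 mol.
Photons absorbed: 0.480 × 0.005081 = 0.002439 mol.
Φ = 0.00127 mol / 0.002439 mol photons = 0.521.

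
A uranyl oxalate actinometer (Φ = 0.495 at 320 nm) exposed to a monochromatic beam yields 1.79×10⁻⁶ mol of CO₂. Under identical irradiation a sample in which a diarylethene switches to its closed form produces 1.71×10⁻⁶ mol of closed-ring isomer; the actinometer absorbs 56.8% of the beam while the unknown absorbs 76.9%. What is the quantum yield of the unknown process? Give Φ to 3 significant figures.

Φ = 0.349

Photons absorbed by the actinometer: 1.79×10⁻⁶ / 0.495 = 3.616×10⁻⁶ mol.
Incident flux: 3.616×10⁻⁶ / 0.568 = 6.366×10⁻⁶ einstein.
Absorbed by unknown: 0.769 × 6.366×10⁻⁶ = 4.895×10⁻⁶ mol.
Φ(unknown) = 1.71×10⁻⁶ / 4.895×10⁻⁶ = 0.349.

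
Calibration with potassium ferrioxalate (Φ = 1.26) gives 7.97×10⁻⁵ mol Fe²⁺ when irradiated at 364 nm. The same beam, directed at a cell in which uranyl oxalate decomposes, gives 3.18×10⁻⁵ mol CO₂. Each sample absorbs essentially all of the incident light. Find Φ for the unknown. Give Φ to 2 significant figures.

Φ = 0.50

Photons absorbed by the actinometer: 7.97×10⁻⁵ / 1.26 = 6.325×10⁻⁵ mol.
Φ(unknown) = 3.18×10⁻⁵ / 6.325×10⁻⁵ = 0.50.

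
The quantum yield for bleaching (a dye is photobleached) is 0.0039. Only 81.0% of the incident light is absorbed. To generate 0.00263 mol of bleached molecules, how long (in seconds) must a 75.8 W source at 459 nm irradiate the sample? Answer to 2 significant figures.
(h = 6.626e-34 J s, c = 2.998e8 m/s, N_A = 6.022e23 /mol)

Photons that must be absorbed: 0.00263 / 0.0039 = 0.6744 mol.
Incident photons needed: 0.6744 / 0.810 = 0.8326 mol.
Photon energy: hc/λ = 4.328e-19 J; per mole, 2.606e5 J mol⁻¹.
Energy required: 0.8326 × 2.606e5 = 2.170e5 J.
Time: 2.170e5 J / 75.8 W = 2900 s.

t ≈ 2900 s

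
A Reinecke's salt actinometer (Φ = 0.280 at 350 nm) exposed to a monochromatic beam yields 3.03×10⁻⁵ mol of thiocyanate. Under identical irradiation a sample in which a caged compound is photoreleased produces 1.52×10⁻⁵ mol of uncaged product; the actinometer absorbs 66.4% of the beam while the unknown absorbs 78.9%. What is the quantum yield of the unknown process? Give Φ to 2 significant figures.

Photons absorbed by the actinometer: 3.03×10⁻⁵ / 0.280 = 1.082×10⁻⁴ mol.
Incident flux: 1.082×10⁻⁴ / 0.664 = 1.630×10⁻⁴ einstein.
Absorbed by unknown: 0.789 × 1.630×10⁻⁴ = 1.286×10⁻⁴ mol.
Φ(unknown) = 1.52×10⁻⁵ / 1.286×10⁻⁴ = 0.12.

Φ = 0.12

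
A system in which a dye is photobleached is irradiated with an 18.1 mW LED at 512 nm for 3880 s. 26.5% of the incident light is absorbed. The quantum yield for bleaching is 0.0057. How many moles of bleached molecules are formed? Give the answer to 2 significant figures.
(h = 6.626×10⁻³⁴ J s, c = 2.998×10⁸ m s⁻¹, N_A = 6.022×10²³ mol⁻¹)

4.5×10⁻⁷ mol

Photon energy at 512 nm: hc/λ = (6.626×10⁻³⁴)(2.998×10⁸)/(512×10⁻⁹) = 3.880×10⁻¹⁹ J.
Energy delivered: (18.1 mW)(3880 s) = 70.23 J.
Photons incident: 70.23 / 3.880×10⁻¹⁹ = 1.810×10²⁰, i.e. 1.810×10²⁰/6.022×10²³ = 3.006×10⁻⁴ mol.
Photons absorbed: 0.265 × 3.006×10⁻⁴ = 7.966×10⁻⁵ mol.
Product: Φ × n_abs = 0.0057 × 7.966×10⁻⁵ = 4.541×10⁻⁷ mol.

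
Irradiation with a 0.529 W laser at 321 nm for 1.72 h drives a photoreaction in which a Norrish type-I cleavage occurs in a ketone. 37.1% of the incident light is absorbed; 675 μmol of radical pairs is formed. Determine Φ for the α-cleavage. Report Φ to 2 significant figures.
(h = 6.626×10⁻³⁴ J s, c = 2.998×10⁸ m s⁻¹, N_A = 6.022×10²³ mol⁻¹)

Product: 675 μmol = 6.75×10⁻⁴ mol.
Photon energy at 321 nm: hc/λ = (6.626×10⁻³⁴)(2.998×10⁸)/(321×10⁻⁹) = 6.188×10⁻¹⁹ J.
Energy delivered: (0.529 W)(6192 s) = 3276 J.
Photons incident: 3276 / 6.188×10⁻¹⁹ = 5.294×10²¹, i.e. 5.294×10²¹/6.022×10²³ = 0.008791 mol.
Photons absorbed: 0.371 × 0.008791 = 0.003261 mol.
Φ = 6.75×10⁻⁴ mol / 0.003261 mol photons = 0.21.

Φ = 0.21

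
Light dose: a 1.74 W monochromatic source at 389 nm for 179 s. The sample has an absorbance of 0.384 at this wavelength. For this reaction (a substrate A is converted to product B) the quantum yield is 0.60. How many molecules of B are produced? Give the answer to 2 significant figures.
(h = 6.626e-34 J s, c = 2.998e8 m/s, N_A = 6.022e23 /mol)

2.1e20 molecules

Photon energy at 389 nm: hc/λ = (6.626e-34)(2.998e8)/(389e-9) = 5.107e-19 J.
Energy delivered: (1.74 W)(179 s) = 311.5 J.
Photons incident: 311.5 / 5.107e-19 = 6.099e20, i.e. 6.099e20/6.022e23 = 0.001013 mol.
Fraction absorbed: 1 − 10^(−0.384) = 0.5870.
Photons absorbed: 0.5870 × 0.001013 = 5.946e-4 mol.
Product: Φ × n_abs = 0.60 × 5.946e-4 = 3.568e-4 mol.
As a count: 3.568e-4 × 6.022e23 = 2.1e20.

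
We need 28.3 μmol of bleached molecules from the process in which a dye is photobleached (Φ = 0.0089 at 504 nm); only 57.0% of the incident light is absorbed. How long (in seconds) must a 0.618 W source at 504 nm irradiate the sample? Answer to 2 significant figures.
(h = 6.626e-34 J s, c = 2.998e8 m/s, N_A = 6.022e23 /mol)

t ≈ 2100 s

Product: 28.3 μmol = 2.83e-5 mol.
Photons that must be absorbed: 2.83e-5 / 0.0089 = 0.003180 mol.
Incident photons needed: 0.003180 / 0.570 = 0.005579 mol.
Photon energy: hc/λ = 3.941e-19 J; per mole, 2.373e5 J mol⁻¹.
Energy required: 0.005579 × 2.373e5 = 1324 J.
Time: 1324 J / 0.618 W = 2100 s.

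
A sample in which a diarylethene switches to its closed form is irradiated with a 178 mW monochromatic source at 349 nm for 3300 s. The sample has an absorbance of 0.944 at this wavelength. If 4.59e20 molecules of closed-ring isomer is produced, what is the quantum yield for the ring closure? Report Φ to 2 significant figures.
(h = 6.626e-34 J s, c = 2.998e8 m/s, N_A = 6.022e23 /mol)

Φ = 0.50

Product: 4.59e20 / 6.022e23 = 7.622e-4 mol.
Photon energy at 349 nm: hc/λ = (6.626e-34)(2.998e8)/(349e-9) = 5.692e-19 J.
Energy delivered: (178 mW)(3300 s) = 587.4 J.
Photons incident: 587.4 / 5.692e-19 = 1.032e21, i.e. 1.032e21/6.022e23 = 0.001714 mol.
Fraction absorbed: 1 − 10^(−0.944) = 0.8862.
Photons absorbed: 0.8862 × 0.001714 = 0.001519 mol.
Φ = 7.622e-4 mol / 0.001519 mol photons = 0.50.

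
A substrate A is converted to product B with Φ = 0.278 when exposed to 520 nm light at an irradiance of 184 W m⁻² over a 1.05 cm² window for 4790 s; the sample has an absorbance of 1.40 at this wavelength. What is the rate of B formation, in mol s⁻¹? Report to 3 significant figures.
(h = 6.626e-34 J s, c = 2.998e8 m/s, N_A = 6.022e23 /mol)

Photon energy at 520 nm: hc/λ = (6.626e-34)(2.998e8)/(520e-9) = 3.820e-19 J.
Energy delivered: (184 W m⁻²)(1.05e-4 m²)(4790 s) = 92.54 J.
Photons incident: 92.54 / 3.820e-19 = 2.423e20, i.e. 2.423e20/6.022e23 = 4.024e-4 mol.
Fraction absorbed: 1 − 10^(−1.40) = 0.9602.
Photons absorbed: 0.9602 × 4.024e-4 = 3.864e-4 mol.
Product formed: 0.278 × 3.864e-4 = 1.074e-4 mol.
Rate: 1.074e-4 / 4790 s = 2.24e-8 mol s⁻¹.

2.24e-8 mol s⁻¹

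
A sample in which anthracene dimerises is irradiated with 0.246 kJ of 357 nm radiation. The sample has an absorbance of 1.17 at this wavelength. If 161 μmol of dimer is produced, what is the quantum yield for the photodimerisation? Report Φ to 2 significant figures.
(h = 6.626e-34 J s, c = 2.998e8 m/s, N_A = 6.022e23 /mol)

Product: 161 μmol = 1.61e-4 mol.
Photon energy at 357 nm: hc/λ = (6.626e-34)(2.998e8)/(357e-9) = 5.564e-19 J.
Incident energy: 0.246 kJ = 246 J.
Photons incident: 246 / 5.564e-19 = 4.421e20, i.e. 4.421e20/6.022e23 = 7.341e-4 mol.
Fraction absorbed: 1 − 10^(−1.17) = 0.9324.
Photons absorbed: 0.9324 × 7.341e-4 = 6.845e-4 mol.
Φ = 1.61e-4 mol / 6.845e-4 mol photons = 0.24.

Φ = 0.24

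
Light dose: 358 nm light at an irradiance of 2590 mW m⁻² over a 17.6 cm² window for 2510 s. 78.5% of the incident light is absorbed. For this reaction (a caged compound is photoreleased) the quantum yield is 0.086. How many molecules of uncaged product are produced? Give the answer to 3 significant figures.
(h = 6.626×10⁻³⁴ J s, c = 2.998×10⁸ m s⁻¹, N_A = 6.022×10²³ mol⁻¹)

1.39×10¹⁸ molecules

Photon energy at 358 nm: hc/λ = (6.626×10⁻³⁴)(2.998×10⁸)/(358×10⁻⁹) = 5.549×10⁻¹⁹ J.
Energy delivered: (2590 mW m⁻²)(17.6×10⁻⁴ m²)(2510 s) = 11.44 J.
Photons incident: 11.44 / 5.549×10⁻¹⁹ = 2.062×10¹⁹, i.e. 2.062×10¹⁹/6.022×10²³ = 3.424×10⁻⁵ mol.
Photons absorbed: 0.785 × 3.424×10⁻⁵ = 2.688×10⁻⁵ mol.
Product: Φ × n_abs = 0.086 × 2.688×10⁻⁵ = 2.312×10⁻⁶ mol.
As a count: 2.312×10⁻⁶ × 6.022×10²³ = 1.39×10¹⁸.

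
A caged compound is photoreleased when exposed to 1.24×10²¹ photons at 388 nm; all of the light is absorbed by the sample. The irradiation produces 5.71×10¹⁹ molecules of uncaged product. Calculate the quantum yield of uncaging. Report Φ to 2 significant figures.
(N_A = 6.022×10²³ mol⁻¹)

Φ = 0.046

Product: 5.71×10¹⁹ / 6.022×10²³ = 9.482×10⁻⁵ mol.
Moles of photons: 1.24×10²¹ / 6.022×10²³ = 0.002059 mol.
Φ = 9.482×10⁻⁵ mol / 0.002059 mol photons = 0.046.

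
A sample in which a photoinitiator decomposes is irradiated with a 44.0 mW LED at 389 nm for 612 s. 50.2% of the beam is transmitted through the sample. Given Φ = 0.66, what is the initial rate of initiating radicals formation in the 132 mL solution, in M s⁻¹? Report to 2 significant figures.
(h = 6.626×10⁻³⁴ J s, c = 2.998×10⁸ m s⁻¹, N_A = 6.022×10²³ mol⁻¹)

3.6×10⁻⁷ M s⁻¹

Photon energy at 389 nm: hc/λ = (6.626×10⁻³⁴)(2.998×10⁸)/(389×10⁻⁹) = 5.107×10⁻¹⁹ J.
Energy delivered: (44.0 mW)(612 s) = 26.93 J.
Photons incident: 26.93 / 5.107×10⁻¹⁹ = 5.273×10¹⁹, i.e. 5.273×10¹⁹/6.022×10²³ = 8.756×10⁻⁵ mol.
Fraction absorbed: 1 − 50.2/100 = 0.4980.
Photons absorbed: 0.4980 × 8.756×10⁻⁵ = 4.360×10⁻⁵ mol.
Product formed: 0.66 × 4.360×10⁻⁵ = 2.878×10⁻⁵ mol.
Rate: 2.878×10⁻⁵ mol / (612 s × 0.132 L) = 3.6×10⁻⁷ M s⁻¹.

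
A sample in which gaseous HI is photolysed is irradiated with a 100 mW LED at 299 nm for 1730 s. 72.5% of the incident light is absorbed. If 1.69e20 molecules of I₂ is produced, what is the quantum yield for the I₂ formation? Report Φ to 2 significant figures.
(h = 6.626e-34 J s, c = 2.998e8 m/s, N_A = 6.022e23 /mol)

Product: 1.69e20 / 6.022e23 = 2.806e-4 mol.
Photon energy at 299 nm: hc/λ = (6.626e-34)(2.998e8)/(299e-9) = 6.644e-19 J.
Energy delivered: (100 mW)(1730 s) = 173.0 J.
Photons incident: 173.0 / 6.644e-19 = 2.604e20, i.e. 2.604e20/6.022e23 = 4.324e-4 mol.
Photons absorbed: 0.725 × 4.324e-4 = 3.135e-4 mol.
Φ = 2.806e-4 mol / 3.135e-4 mol photons = 0.90.

Φ = 0.90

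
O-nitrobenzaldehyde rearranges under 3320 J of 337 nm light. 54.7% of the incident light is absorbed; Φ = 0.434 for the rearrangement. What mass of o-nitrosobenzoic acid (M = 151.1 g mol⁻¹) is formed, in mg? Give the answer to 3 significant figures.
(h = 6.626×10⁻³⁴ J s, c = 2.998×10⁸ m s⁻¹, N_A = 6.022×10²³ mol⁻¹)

Photon energy at 337 nm: hc/λ = (6.626×10⁻³⁴)(2.998×10⁸)/(337×10⁻⁹) = 5.895×10⁻¹⁹ J.
Photons incident: 3320 / 5.895×10⁻¹⁹ = 5.632×10²¹, i.e. 5.632×10²¹/6.022×10²³ = 0.009352 mol.
Photons absorbed: 0.547 × 0.009352 = 0.005116 mol.
Product: Φ × n_abs = 0.434 × 0.005116 = 0.002220 mol.
Mass: 0.002220 × 151.1 = 0.3354 g = 335 mg.

335 mg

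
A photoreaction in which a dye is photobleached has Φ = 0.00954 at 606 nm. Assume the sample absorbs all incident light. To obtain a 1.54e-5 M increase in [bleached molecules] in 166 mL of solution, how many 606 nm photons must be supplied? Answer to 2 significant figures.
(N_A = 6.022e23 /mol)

1.6e20 photons

Product: (1.54e-5 M)(0.166 L) = 2.556e-6 mol.
Photons that must be absorbed: 2.556e-6 / 0.00954 = 2.679e-4 mol.
Photon count: 2.679e-4 × 6.022e23 = 1.6e20.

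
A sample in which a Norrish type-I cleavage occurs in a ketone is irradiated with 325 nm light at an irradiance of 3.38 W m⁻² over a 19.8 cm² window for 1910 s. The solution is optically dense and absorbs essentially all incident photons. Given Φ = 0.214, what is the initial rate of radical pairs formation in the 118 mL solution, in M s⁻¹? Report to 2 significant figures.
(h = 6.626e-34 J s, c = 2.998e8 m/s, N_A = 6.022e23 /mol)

3.3e-8 M s⁻¹

Photon energy at 325 nm: hc/λ = (6.626e-34)(2.998e8)/(325e-9) = 6.112e-19 J.
Energy delivered: (3.38 W m⁻²)(19.8e-4 m²)(1910 s) = 12.78 J.
Photons incident: 12.78 / 6.112e-19 = 2.091e19, i.e. 2.091e19/6.022e23 = 3.472e-5 mol.
Product formed: 0.214 × 3.472e-5 = 7.430e-6 mol.
Rate: 7.430e-6 mol / (1910 s × 0.118 L) = 3.3e-8 M s⁻¹.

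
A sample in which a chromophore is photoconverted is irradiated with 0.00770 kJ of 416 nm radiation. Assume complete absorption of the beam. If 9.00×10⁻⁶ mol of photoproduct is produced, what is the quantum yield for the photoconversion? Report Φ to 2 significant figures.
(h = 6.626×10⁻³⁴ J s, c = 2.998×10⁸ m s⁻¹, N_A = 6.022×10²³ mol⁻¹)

Φ = 0.34

Photon energy at 416 nm: hc/λ = (6.626×10⁻³⁴)(2.998×10⁸)/(416×10⁻⁹) = 4.775×10⁻¹⁹ J.
Incident energy: 0.00770 kJ = 7.70 J.
Photons incident: 7.70 / 4.775×10⁻¹⁹ = 1.613×10¹⁹, i.e. 1.613×10¹⁹/6.022×10²³ = 2.679×10⁻⁵ mol.
Φ = 9.00×10⁻⁶ mol / 2.679×10⁻⁵ mol photons = 0.34.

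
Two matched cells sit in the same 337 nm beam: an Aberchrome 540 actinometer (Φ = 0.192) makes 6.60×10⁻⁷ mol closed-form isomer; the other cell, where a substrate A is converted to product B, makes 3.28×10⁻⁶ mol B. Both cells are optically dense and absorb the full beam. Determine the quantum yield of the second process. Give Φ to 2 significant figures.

Φ = 0.95

Photons absorbed by the actinometer: 6.60×10⁻⁷ / 0.192 = 3.438×10⁻⁶ mol.
Φ(unknown) = 3.28×10⁻⁶ / 3.438×10⁻⁶ = 0.95.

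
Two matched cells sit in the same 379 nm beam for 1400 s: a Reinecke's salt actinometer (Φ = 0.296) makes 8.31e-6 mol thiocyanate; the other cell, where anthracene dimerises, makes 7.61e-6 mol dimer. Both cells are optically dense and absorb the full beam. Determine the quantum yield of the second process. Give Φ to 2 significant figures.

Φ = 0.27

Photons absorbed by the actinometer: 8.31e-6 / 0.296 = 2.807e-5 mol.
Φ(unknown) = 7.61e-6 / 2.807e-5 = 0.27.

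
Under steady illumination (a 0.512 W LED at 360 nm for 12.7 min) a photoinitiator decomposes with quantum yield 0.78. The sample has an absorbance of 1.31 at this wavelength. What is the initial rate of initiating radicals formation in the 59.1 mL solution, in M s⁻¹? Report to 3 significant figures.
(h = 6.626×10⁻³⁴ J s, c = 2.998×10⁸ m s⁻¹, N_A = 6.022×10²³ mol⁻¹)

Photon energy at 360 nm: hc/λ = (6.626×10⁻³⁴)(2.998×10⁸)/(360×10⁻⁹) = 5.518×10⁻¹⁹ J.
Energy delivered: (0.512 W)(762 s) = 390.1 J.
Photons incident: 390.1 / 5.518×10⁻¹⁹ = 7.070×10²⁰, i.e. 7.070×10²⁰/6.022×10²³ = 0.001174 mol.
Fraction absorbed: 1 − 10^(−1.31) = 0.9510.
Photons absorbed: 0.9510 × 0.001174 = 0.001116 mol.
Product formed: 0.78 × 0.001116 = 8.705×10⁻⁴ mol.
Rate: 8.705×10⁻⁴ mol / (762 s × 0.0591 L) = 1.93×10⁻⁵ M s⁻¹.

1.93×10⁻⁵ M s⁻¹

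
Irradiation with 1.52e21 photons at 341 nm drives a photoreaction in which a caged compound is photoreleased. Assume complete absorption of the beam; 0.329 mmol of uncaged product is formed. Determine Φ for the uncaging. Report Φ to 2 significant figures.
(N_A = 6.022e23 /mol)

Product: 0.329 mmol = 3.29e-4 mol.
Moles of photons: 1.52e21 / 6.022e23 = 0.002524 mol.
Φ = 3.29e-4 mol / 0.002524 mol photons = 0.13.

Φ = 0.13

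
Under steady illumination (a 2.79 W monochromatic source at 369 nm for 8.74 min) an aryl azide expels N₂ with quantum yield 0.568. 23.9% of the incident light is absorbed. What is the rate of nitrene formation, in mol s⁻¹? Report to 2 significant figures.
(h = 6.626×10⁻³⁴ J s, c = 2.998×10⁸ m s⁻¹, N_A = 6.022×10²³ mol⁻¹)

1.2×10⁻⁶ mol s⁻¹

Photon energy at 369 nm: hc/λ = (6.626×10⁻³⁴)(2.998×10⁸)/(369×10⁻⁹) = 5.383×10⁻¹⁹ J.
Energy delivered: (2.79 W)(524.4 s) = 1463 J.
Photons incident: 1463 / 5.383×10⁻¹⁹ = 2.718×10²¹, i.e. 2.718×10²¹/6.022×10²³ = 0.004513 mol.
Photons absorbed: 0.239 × 0.004513 = 0.001079 mol.
Product formed: 0.568 × 0.001079 = 6.129×10⁻⁴ mol.
Rate: 6.129×10⁻⁴ / 524.4 s = 1.2×10⁻⁶ mol s⁻¹.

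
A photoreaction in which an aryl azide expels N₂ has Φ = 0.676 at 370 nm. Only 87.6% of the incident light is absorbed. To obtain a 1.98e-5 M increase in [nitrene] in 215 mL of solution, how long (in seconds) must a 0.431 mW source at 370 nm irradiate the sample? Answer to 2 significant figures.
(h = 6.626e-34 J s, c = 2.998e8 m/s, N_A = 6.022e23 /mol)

Product: (1.98e-5 M)(0.215 L) = 4.257e-6 mol.
Photons that must be absorbed: 4.257e-6 / 0.676 = 6.297e-6 mol.
Incident photons needed: 6.297e-6 / 0.876 = 7.188e-6 mol.
Photon energy: hc/λ = 5.369e-19 J; per mole, 3.233e5 J mol⁻¹.
Energy required: 7.188e-6 × 3.233e5 = 2.324 J.
Time: 2.324 J / 0.000431 W = 5400 s.

t ≈ 5400 s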